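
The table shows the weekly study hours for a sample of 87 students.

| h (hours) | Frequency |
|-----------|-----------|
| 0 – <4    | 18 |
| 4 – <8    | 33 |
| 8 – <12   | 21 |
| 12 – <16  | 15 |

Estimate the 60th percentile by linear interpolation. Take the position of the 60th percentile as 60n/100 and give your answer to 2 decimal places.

8.23

Cumulative frequencies: 18, 51, 72, 87
n = 87; position = 60n/100 = 52.2.
This falls in the class 8 – <12: L = 8, F = 51, f = 21, h = 4.
60th percentile ≈ 8 + ((52.2 − 51) / 21) × 4 = 8.2286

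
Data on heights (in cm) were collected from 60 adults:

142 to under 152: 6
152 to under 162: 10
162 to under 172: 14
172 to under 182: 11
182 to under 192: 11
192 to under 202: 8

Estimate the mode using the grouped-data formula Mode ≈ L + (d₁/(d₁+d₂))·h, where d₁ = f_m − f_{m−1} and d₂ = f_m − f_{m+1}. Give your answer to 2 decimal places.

Modal class: 162 to under 172 (highest frequency 14).
d₁ = 14 − 10 = 4, d₂ = 14 − 11 = 3
Mode ≈ 162 + (4/(4+3)) × 10 = 162 + 5.7143 = 167.7143

167.71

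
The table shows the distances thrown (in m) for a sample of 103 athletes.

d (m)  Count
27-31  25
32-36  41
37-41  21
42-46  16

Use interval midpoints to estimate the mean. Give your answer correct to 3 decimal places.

35.359

Midpoints: 29, 34, 39, 44
Σfm = 25×29 + 41×34 + 21×39 + 16×44 = 3642
n = Σf = 103
Mean = 3642 / 103 = 35.3592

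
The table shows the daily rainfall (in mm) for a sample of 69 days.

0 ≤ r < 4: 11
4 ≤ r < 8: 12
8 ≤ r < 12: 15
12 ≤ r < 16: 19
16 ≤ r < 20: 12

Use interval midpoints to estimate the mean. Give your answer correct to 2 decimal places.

10.52

Midpoints: 2, 6, 10, 14, 18
Σfm = 11×2 + 12×6 + 15×10 + 19×14 + 12×18 = 726
n = Σf = 69
Mean = 726 / 69 = 10.5217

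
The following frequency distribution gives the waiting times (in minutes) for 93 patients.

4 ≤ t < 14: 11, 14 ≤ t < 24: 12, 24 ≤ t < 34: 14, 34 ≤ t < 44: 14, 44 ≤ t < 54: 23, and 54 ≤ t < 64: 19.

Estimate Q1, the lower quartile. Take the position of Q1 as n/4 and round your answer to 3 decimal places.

Cumulative frequencies: 11, 23, 37, 51, 74, 93
n = 93; position = n/4 = 23.25.
This falls in the class 24 ≤ t < 34: L = 24, F = 23, f = 14, h = 10.
Lower quartile ≈ 24 + ((23.25 − 23) / 14) × 10 = 24.1786

24.179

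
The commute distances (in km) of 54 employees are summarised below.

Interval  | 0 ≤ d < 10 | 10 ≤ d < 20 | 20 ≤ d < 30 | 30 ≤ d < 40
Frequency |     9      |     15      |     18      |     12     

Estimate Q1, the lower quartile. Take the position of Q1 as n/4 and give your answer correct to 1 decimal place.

Cumulative frequencies: 9, 24, 42, 54
n = 54; position = n/4 = 13.5.
This falls in the class 10 ≤ d < 20: L = 10, F = 9, f = 15, h = 10.
Lower quartile ≈ 10 + ((13.5 − 9) / 15) × 10 = 13.0000

13.0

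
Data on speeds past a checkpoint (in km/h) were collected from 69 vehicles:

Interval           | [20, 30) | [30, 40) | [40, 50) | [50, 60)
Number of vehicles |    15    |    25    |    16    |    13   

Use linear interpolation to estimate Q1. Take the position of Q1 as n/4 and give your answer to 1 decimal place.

30.9

Cumulative frequencies: 15, 40, 56, 69
n = 69; position = n/4 = 17.25.
This falls in the class [30, 40): L = 30, F = 15, f = 25, h = 10.
Lower quartile ≈ 30 + ((17.25 − 15) / 25) × 10 = 30.9000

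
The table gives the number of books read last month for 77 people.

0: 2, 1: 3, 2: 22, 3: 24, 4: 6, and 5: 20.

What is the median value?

Cumulative frequencies: 2, 5, 27, 51, 57, 77
n = 77, so the median is the value in position (n+1)/2 = 39.
Position 39 falls at value 3.

3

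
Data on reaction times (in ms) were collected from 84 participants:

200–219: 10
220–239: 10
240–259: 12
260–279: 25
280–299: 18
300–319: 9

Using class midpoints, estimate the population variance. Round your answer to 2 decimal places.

Midpoints: 209.5, 229.5, 249.5, 269.5, 289.5, 309.5
n = 84, Σfm = 22118, mean = 263.3095
Σfm² = 5899061
Σf(m − x̄)² = Σfm² − (Σfm)²/n = 5899061 − 22118²/84 = 75180.9524
Population variance = 75180.9524 / 84 = 895.0113

895.01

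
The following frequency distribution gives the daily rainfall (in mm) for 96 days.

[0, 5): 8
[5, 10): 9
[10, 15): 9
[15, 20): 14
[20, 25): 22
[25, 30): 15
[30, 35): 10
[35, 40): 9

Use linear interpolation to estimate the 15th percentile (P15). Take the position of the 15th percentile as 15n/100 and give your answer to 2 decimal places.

Cumulative frequencies: 8, 17, 26, 40, 62, 77, 87, 96
n = 96; position = 15n/100 = 14.4.
This falls in the class [5, 10): L = 5, F = 8, f = 9, h = 5.
15th percentile ≈ 5 + ((14.4 − 8) / 9) × 5 = 8.5556

8.56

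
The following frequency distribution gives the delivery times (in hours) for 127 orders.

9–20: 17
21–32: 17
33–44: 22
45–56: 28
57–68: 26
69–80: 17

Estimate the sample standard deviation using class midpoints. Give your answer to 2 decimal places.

19.11

Midpoints: 14.5, 26.5, 38.5, 50.5, 62.5, 74.5
n = 127, Σfm = 5849.5, mean = 46.0591
Σfm² = 315445.75
Σf(m − x̄)² = Σfm² − (Σfm)²/n = 315445.75 − 5849.5²/127 = 46023.3071
Sample variance = 46023.3071 / 126 = 365.2643
Standard deviation = √365.2643 = 19.1119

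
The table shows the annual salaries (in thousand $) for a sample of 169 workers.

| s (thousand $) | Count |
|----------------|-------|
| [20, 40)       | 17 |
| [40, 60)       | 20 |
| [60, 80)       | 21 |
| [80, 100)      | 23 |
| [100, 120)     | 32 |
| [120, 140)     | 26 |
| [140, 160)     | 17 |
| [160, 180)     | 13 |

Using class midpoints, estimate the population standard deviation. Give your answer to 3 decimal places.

Midpoints: 30, 50, 70, 90, 110, 130, 150, 170
n = 169, Σfm = 16710, mean = 98.8757
Σfm² = 1939300
Σf(m − x̄)² = Σfm² − (Σfm)²/n = 1939300 − 16710²/169 = 287086.3905
Population variance = 287086.3905 / 169 = 1698.7360
Standard deviation = √1698.7360 = 41.2157

41.216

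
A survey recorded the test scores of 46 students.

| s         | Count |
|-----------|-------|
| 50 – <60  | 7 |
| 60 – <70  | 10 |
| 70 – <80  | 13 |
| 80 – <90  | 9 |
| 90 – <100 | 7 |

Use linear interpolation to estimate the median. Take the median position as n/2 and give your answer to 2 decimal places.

Cumulative frequencies: 7, 17, 30, 39, 46
n = 46; position = n/2 = 23.
This falls in the class 70 – <80: L = 70, F = 17, f = 13, h = 10.
Median ≈ 70 + ((23 − 17) / 13) × 10 = 74.6154

74.62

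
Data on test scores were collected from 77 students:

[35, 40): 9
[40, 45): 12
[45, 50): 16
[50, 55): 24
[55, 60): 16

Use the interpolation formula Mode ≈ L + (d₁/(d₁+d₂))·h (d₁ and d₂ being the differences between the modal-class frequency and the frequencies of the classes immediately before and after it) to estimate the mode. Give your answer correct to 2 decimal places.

52.50

Modal class: [50, 55) (highest frequency 24).
d₁ = 24 − 16 = 8, d₂ = 24 − 16 = 8
Mode ≈ 50 + (8/(8+8)) × 5 = 50 + 2.5000 = 52.5000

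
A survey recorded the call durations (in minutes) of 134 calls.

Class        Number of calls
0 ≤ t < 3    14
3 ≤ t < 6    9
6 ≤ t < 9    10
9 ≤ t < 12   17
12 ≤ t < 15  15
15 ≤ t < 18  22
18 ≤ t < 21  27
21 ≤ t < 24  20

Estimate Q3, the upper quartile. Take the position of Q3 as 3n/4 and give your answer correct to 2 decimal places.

19.50

Cumulative frequencies: 14, 23, 33, 50, 65, 87, 114, 134
n = 134; position = 3n/4 = 100.5.
This falls in the class 18 ≤ t < 21: L = 18, F = 87, f = 27, h = 3.
Upper quartile ≈ 18 + ((100.5 − 87) / 27) × 3 = 19.5000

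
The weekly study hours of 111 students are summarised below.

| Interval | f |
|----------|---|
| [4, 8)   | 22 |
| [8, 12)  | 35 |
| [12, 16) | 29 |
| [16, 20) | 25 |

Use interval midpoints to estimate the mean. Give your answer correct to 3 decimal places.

Midpoints: 6, 10, 14, 18
Σfm = 22×6 + 35×10 + 29×14 + 25×18 = 1338
n = Σf = 111
Mean = 1338 / 111 = 12.0541

12.054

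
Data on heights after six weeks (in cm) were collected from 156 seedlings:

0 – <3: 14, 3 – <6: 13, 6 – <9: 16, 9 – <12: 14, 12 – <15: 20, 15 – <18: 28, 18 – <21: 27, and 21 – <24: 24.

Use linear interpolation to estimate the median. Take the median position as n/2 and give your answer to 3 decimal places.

15.107

Cumulative frequencies: 14, 27, 43, 57, 77, 105, 132, 156
n = 156; position = n/2 = 78.
This falls in the class 15 – <18: L = 15, F = 77, f = 28, h = 3.
Median ≈ 15 + ((78 − 77) / 28) × 3 = 15.1071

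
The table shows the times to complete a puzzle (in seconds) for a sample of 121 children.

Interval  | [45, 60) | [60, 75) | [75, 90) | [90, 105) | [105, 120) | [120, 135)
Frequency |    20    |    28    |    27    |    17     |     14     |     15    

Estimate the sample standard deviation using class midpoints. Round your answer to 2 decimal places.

24.19

Midpoints: 52.5, 67.5, 82.5, 97.5, 112.5, 127.5
n = 121, Σfm = 10312.5, mean = 85.2273
Σfm² = 949106.25
Σf(m − x̄)² = Σfm² − (Σfm)²/n = 949106.25 − 10312.5²/121 = 70200.0000
Sample variance = 70200.0000 / 120 = 585.0000
Standard deviation = √585.0000 = 24.1868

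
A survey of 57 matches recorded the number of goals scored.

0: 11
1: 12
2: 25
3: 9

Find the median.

Cumulative frequencies: 11, 23, 48, 57
n = 57, so the median is the value in position (n+1)/2 = 29.
Position 29 falls at value 2.

2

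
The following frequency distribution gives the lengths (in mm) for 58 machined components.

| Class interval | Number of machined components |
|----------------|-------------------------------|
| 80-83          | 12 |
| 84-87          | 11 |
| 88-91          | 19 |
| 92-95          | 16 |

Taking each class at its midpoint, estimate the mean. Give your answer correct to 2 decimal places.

88.19

Midpoints: 81.5, 85.5, 89.5, 93.5
Σfm = 12×81.5 + 11×85.5 + 19×89.5 + 16×93.5 = 5115
n = Σf = 58
Mean = 5115 / 58 = 88.1897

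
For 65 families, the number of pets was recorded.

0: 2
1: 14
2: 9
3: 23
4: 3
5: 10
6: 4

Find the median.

3

Cumulative frequencies: 2, 16, 25, 48, 51, 61, 65
n = 65, so the median is the value in position (n+1)/2 = 33.
Position 33 falls at value 3.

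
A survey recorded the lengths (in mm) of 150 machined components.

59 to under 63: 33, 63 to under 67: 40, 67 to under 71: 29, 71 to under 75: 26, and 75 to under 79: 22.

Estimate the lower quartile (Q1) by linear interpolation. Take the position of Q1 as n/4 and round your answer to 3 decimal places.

63.450

Cumulative frequencies: 33, 73, 102, 128, 150
n = 150; position = n/4 = 37.5.
This falls in the class 63 to under 67: L = 63, F = 33, f = 40, h = 4.
Lower quartile ≈ 63 + ((37.5 − 33) / 40) × 4 = 63.4500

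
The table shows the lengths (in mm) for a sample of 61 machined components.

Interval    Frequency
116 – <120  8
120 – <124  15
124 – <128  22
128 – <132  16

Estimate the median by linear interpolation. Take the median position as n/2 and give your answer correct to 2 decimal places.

125.36

Cumulative frequencies: 8, 23, 45, 61
n = 61; position = n/2 = 30.5.
This falls in the class 124 – <128: L = 124, F = 23, f = 22, h = 4.
Median ≈ 124 + ((30.5 − 23) / 22) × 4 = 125.3636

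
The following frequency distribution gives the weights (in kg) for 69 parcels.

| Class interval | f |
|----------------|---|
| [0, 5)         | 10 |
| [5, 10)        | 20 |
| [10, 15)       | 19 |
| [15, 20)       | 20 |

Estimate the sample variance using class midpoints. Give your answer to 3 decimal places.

27.280

Midpoints: 2.5, 7.5, 12.5, 17.5
n = 69, Σfm = 762.5, mean = 11.0507
Σfm² = 10281.25
Σf(m − x̄)² = Σfm² − (Σfm)²/n = 10281.25 − 762.5²/69 = 1855.0725
Sample variance = 1855.0725 / 68 = 27.2805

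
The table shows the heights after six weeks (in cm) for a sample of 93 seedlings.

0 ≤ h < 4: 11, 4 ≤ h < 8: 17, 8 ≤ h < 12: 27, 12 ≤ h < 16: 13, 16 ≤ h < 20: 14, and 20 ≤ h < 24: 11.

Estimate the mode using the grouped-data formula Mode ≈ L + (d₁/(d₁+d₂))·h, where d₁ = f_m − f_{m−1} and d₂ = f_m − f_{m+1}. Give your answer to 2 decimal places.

9.67

Modal class: 8 ≤ h < 12 (highest frequency 27).
d₁ = 27 − 17 = 10, d₂ = 27 − 13 = 14
Mode ≈ 8 + (10/(10+14)) × 4 = 8 + 1.6667 = 9.6667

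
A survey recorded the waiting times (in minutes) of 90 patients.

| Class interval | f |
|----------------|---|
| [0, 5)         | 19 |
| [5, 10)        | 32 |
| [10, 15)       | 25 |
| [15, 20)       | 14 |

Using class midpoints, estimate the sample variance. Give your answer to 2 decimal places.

24.48

Midpoints: 2.5, 7.5, 12.5, 17.5
n = 90, Σfm = 845, mean = 9.3889
Σfm² = 10112.5
Σf(m − x̄)² = Σfm² − (Σfm)²/n = 10112.5 − 845²/90 = 2178.8889
Sample variance = 2178.8889 / 89 = 24.4819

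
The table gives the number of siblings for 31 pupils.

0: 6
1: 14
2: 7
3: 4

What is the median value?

Cumulative frequencies: 6, 20, 27, 31
n = 31, so the median is the value in position (n+1)/2 = 16.
Position 16 falls at value 1.

1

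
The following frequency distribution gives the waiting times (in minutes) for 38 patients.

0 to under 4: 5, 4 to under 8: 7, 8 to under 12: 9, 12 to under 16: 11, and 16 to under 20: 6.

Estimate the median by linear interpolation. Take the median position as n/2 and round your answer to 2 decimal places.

Cumulative frequencies: 5, 12, 21, 32, 38
n = 38; position = n/2 = 19.
This falls in the class 8 to under 12: L = 8, F = 12, f = 9, h = 4.
Median ≈ 8 + ((19 − 12) / 9) × 4 = 11.1111

11.11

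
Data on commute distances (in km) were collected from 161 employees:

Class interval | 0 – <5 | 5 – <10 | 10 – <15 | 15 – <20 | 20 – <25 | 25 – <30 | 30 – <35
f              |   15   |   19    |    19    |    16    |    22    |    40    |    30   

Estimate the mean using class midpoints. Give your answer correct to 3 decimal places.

Midpoints: 2.5, 7.5, 12.5, 17.5, 22.5, 27.5, 32.5
Σfm = 15×2.5 + 19×7.5 + 19×12.5 + 16×17.5 + 22×22.5 + 40×27.5 + 30×32.5 = 3267.5
n = Σf = 161
Mean = 3267.5 / 161 = 20.2950

20.295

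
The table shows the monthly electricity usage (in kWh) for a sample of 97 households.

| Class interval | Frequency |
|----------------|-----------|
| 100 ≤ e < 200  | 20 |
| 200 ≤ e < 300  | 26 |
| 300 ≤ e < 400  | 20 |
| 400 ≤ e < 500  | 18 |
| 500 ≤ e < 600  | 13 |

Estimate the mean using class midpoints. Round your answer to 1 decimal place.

327.3

Midpoints: 150, 250, 350, 450, 550
Σfm = 20×150 + 26×250 + 20×350 + 18×450 + 13×550 = 31750
n = Σf = 97
Mean = 31750 / 97 = 327.3196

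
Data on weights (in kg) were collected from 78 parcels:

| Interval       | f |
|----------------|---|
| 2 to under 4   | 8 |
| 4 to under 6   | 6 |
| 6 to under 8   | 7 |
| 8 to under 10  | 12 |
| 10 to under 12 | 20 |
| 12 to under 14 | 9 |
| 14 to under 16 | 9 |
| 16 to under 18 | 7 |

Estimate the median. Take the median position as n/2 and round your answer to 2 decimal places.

10.60

Cumulative frequencies: 8, 14, 21, 33, 53, 62, 71, 78
n = 78; position = n/2 = 39.
This falls in the class 10 to under 12: L = 10, F = 33, f = 20, h = 2.
Median ≈ 10 + ((39 − 33) / 20) × 2 = 10.6000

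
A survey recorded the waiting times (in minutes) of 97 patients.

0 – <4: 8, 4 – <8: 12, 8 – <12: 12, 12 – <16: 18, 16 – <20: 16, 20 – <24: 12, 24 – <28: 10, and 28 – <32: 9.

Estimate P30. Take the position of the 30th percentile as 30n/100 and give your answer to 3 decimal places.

Cumulative frequencies: 8, 20, 32, 50, 66, 78, 88, 97
n = 97; position = 30n/100 = 29.1.
This falls in the class 8 – <12: L = 8, F = 20, f = 12, h = 4.
30th percentile ≈ 8 + ((29.1 − 20) / 12) × 4 = 11.0333

11.033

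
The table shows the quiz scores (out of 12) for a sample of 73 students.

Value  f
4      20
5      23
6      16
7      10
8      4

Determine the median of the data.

Cumulative frequencies: 20, 43, 59, 69, 73
n = 73, so the median is the value in position (n+1)/2 = 37.
Position 37 falls at value 5.

5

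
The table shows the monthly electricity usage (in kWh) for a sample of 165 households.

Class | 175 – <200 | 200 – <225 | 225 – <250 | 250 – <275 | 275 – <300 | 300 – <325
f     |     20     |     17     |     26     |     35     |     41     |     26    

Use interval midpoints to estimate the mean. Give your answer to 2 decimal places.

258.41

Midpoints: 187.5, 212.5, 237.5, 262.5, 287.5, 312.5
Σfm = 20×187.5 + 17×212.5 + 26×237.5 + 35×262.5 + 41×287.5 + 26×312.5 = 42637.5
n = Σf = 165
Mean = 42637.5 / 165 = 258.4091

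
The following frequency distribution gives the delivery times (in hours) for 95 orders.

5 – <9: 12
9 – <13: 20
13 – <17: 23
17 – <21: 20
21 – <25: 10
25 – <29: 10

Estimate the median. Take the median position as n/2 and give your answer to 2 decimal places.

Cumulative frequencies: 12, 32, 55, 75, 85, 95
n = 95; position = n/2 = 47.5.
This falls in the class 13 – <17: L = 13, F = 32, f = 23, h = 4.
Median ≈ 13 + ((47.5 − 32) / 23) × 4 = 15.6957

15.70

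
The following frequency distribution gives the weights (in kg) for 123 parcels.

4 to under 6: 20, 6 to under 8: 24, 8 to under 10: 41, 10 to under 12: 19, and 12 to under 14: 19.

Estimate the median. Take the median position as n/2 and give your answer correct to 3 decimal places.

8.854

Cumulative frequencies: 20, 44, 85, 104, 123
n = 123; position = n/2 = 61.5.
This falls in the class 8 to under 10: L = 8, F = 44, f = 41, h = 2.
Median ≈ 8 + ((61.5 − 44) / 41) × 2 = 8.8537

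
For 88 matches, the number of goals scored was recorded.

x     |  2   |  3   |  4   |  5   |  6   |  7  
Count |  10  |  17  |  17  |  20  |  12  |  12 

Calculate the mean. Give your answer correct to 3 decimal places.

4.489

Values: 2, 3, 4, 5, 6, 7
Σfx = 10×2 + 17×3 + 17×4 + 20×5 + 12×6 + 12×7 = 395
n = Σf = 88
Mean = 395 / 88 = 4.4886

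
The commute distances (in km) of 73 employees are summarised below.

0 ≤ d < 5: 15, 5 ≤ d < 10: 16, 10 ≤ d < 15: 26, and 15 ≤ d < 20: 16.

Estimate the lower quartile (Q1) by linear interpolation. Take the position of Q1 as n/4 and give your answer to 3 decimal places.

6.016

Cumulative frequencies: 15, 31, 57, 73
n = 73; position = n/4 = 18.25.
This falls in the class 5 ≤ d < 10: L = 5, F = 15, f = 16, h = 5.
Lower quartile ≈ 5 + ((18.25 − 15) / 16) × 5 = 6.0156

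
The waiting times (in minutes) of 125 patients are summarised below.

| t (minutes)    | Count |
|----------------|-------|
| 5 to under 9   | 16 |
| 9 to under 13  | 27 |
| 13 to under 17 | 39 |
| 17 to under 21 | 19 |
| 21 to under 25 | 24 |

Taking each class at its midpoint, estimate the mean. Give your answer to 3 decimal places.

Midpoints: 7, 11, 15, 19, 23
Σfm = 16×7 + 27×11 + 39×15 + 19×19 + 24×23 = 1907
n = Σf = 125
Mean = 1907 / 125 = 15.2560

15.256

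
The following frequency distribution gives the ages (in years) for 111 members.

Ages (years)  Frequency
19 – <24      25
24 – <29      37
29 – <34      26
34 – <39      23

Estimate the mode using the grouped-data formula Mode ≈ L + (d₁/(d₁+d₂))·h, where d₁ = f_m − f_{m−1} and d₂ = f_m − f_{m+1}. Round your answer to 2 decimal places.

Modal class: 24 – <29 (highest frequency 37).
d₁ = 37 − 25 = 12, d₂ = 37 − 26 = 11
Mode ≈ 24 + (12/(12+11)) × 5 = 24 + 2.6087 = 26.6087

26.61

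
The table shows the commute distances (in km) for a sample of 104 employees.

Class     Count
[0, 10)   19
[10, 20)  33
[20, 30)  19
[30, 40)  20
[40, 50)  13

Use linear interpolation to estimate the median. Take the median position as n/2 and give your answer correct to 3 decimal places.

20.000

Cumulative frequencies: 19, 52, 71, 91, 104
n = 104; position = n/2 = 52.
This falls in the class [10, 20): L = 10, F = 19, f = 33, h = 10.
Median ≈ 10 + ((52 − 19) / 33) × 10 = 20.0000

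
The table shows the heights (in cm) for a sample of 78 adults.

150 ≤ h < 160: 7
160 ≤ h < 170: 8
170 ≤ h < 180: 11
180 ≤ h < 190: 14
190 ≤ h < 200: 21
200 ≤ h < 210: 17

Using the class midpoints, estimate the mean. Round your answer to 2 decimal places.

185.90

Midpoints: 155, 165, 175, 185, 195, 205
Σfm = 7×155 + 8×165 + 11×175 + 14×185 + 21×195 + 17×205 = 14500
n = Σf = 78
Mean = 14500 / 78 = 185.8974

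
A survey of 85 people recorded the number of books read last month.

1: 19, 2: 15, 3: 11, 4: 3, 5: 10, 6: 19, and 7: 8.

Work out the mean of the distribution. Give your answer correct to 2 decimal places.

Values: 1, 2, 3, 4, 5, 6, 7
Σfx = 19×1 + 15×2 + 11×3 + 3×4 + 10×5 + 19×6 + 8×7 = 314
n = Σf = 85
Mean = 314 / 85 = 3.6941

3.69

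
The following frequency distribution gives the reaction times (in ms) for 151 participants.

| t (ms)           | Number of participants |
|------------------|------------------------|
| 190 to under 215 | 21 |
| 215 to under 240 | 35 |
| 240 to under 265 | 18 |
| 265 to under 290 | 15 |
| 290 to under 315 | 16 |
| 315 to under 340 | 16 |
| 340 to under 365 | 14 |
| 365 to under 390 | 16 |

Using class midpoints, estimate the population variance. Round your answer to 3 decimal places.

Midpoints: 202.5, 227.5, 252.5, 277.5, 302.5, 327.5, 352.5, 377.5
n = 151, Σfm = 41977.5, mean = 277.9967
Σfm² = 12175193.75
Σf(m − x̄)² = Σfm² − (Σfm)²/n = 12175193.75 − 41977.5²/151 = 505587.7483
Population variance = 505587.7483 / 151 = 3348.2632

3348.263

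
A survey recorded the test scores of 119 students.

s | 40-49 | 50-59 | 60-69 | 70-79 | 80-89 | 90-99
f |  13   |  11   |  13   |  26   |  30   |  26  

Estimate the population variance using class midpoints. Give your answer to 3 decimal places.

258.372

Midpoints: 44.5, 54.5, 64.5, 74.5, 84.5, 94.5
n = 119, Σfm = 8945.5, mean = 75.1723
Σfm² = 703199.75
Σf(m − x̄)² = Σfm² − (Σfm)²/n = 703199.75 − 8945.5²/119 = 30746.2185
Population variance = 30746.2185 / 119 = 258.3716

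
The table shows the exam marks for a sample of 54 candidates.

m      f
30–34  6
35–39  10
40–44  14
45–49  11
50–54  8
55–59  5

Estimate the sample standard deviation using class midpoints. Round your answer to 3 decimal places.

Midpoints: 32, 37, 42, 47, 52, 57
n = 54, Σfm = 2368, mean = 43.8519
Σfm² = 106706
Σf(m − x̄)² = Σfm² − (Σfm)²/n = 106706 − 2368²/54 = 2864.8148
Sample variance = 2864.8148 / 53 = 54.0531
Standard deviation = √54.0531 = 7.3521

7.352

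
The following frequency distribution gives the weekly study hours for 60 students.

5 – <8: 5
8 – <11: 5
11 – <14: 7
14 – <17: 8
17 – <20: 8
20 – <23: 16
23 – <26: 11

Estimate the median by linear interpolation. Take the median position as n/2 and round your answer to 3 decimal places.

Cumulative frequencies: 5, 10, 17, 25, 33, 49, 60
n = 60; position = n/2 = 30.
This falls in the class 17 – <20: L = 17, F = 25, f = 8, h = 3.
Median ≈ 17 + ((30 − 25) / 8) × 3 = 18.8750

18.875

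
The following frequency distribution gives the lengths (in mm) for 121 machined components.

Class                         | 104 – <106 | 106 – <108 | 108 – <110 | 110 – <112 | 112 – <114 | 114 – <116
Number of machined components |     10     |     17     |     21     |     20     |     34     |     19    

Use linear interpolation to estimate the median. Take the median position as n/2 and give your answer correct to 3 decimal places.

111.250

Cumulative frequencies: 10, 27, 48, 68, 102, 121
n = 121; position = n/2 = 60.5.
This falls in the class 110 – <112: L = 110, F = 48, f = 20, h = 2.
Median ≈ 110 + ((60.5 − 48) / 20) × 2 = 111.2500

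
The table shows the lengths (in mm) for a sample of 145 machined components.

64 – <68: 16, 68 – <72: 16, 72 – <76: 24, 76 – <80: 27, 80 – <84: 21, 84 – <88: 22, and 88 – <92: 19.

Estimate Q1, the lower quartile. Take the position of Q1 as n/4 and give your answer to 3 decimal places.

72.708

Cumulative frequencies: 16, 32, 56, 83, 104, 126, 145
n = 145; position = n/4 = 36.25.
This falls in the class 72 – <76: L = 72, F = 32, f = 24, h = 4.
Lower quartile ≈ 72 + ((36.25 − 32) / 24) × 4 = 72.7083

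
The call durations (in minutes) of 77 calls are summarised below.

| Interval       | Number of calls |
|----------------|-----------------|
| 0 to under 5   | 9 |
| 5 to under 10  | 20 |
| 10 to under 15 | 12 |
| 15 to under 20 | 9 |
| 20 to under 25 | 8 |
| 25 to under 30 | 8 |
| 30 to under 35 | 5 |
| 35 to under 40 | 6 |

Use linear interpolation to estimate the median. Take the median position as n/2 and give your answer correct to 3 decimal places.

13.958

Cumulative frequencies: 9, 29, 41, 50, 58, 66, 71, 77
n = 77; position = n/2 = 38.5.
This falls in the class 10 to under 15: L = 10, F = 29, f = 12, h = 5.
Median ≈ 10 + ((38.5 − 29) / 12) × 5 = 13.9583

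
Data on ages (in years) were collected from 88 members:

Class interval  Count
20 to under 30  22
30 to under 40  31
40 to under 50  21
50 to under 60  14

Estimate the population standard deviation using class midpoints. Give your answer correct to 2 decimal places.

Midpoints: 25, 35, 45, 55
n = 88, Σfm = 3350, mean = 38.0682
Σfm² = 136600
Σf(m − x̄)² = Σfm² − (Σfm)²/n = 136600 − 3350²/88 = 9071.5909
Population variance = 9071.5909 / 88 = 103.0863
Standard deviation = √103.0863 = 10.1531

10.15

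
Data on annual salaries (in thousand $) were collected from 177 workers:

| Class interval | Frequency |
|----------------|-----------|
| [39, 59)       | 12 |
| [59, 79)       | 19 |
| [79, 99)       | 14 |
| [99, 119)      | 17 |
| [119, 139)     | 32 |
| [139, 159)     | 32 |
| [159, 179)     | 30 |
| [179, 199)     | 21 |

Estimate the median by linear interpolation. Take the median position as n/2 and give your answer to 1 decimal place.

Cumulative frequencies: 12, 31, 45, 62, 94, 126, 156, 177
n = 177; position = n/2 = 88.5.
This falls in the class [119, 139): L = 119, F = 62, f = 32, h = 20.
Median ≈ 119 + ((88.5 − 62) / 32) × 20 = 135.5625

135.6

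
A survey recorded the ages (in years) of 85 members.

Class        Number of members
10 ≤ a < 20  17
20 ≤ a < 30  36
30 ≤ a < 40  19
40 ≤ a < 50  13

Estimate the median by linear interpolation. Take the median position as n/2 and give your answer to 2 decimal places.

27.08

Cumulative frequencies: 17, 53, 72, 85
n = 85; position = n/2 = 42.5.
This falls in the class 20 ≤ a < 30: L = 20, F = 17, f = 36, h = 10.
Median ≈ 20 + ((42.5 − 17) / 36) × 10 = 27.0833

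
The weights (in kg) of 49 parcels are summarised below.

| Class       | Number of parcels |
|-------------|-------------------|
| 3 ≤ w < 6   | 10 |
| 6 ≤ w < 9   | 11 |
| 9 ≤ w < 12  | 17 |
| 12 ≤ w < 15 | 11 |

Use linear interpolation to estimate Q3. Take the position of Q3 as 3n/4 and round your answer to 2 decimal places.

11.78

Cumulative frequencies: 10, 21, 38, 49
n = 49; position = 3n/4 = 36.75.
This falls in the class 9 ≤ w < 12: L = 9, F = 21, f = 17, h = 3.
Upper quartile ≈ 9 + ((36.75 − 21) / 17) × 3 = 11.7794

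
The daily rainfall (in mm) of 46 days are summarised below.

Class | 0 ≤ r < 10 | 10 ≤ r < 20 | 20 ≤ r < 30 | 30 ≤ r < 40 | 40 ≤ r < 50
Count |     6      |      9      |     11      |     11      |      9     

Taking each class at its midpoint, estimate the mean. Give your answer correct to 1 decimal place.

26.7

Midpoints: 5, 15, 25, 35, 45
Σfm = 6×5 + 9×15 + 11×25 + 11×35 + 9×45 = 1230
n = Σf = 46
Mean = 1230 / 46 = 26.7391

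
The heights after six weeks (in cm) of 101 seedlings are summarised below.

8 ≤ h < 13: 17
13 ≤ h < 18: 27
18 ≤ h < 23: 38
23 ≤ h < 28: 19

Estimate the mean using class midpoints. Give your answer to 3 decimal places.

Midpoints: 10.5, 15.5, 20.5, 25.5
Σfm = 17×10.5 + 27×15.5 + 38×20.5 + 19×25.5 = 1860.5
n = Σf = 101
Mean = 1860.5 / 101 = 18.4208

18.421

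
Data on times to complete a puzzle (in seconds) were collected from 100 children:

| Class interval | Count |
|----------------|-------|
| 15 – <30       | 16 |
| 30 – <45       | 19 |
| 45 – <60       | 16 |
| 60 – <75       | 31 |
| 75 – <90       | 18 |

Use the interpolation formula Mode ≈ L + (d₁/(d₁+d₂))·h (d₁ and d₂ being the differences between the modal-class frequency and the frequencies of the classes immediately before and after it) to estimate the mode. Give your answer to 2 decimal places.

68.04

Modal class: 60 – <75 (highest frequency 31).
d₁ = 31 − 16 = 15, d₂ = 31 − 18 = 13
Mode ≈ 60 + (15/(15+13)) × 15 = 60 + 8.0357 = 68.0357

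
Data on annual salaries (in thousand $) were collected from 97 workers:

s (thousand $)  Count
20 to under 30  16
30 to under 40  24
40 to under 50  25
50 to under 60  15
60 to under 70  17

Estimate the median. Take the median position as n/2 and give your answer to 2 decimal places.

43.40

Cumulative frequencies: 16, 40, 65, 80, 97
n = 97; position = n/2 = 48.5.
This falls in the class 40 to under 50: L = 40, F = 40, f = 25, h = 10.
Median ≈ 40 + ((48.5 − 40) / 25) × 10 = 43.4000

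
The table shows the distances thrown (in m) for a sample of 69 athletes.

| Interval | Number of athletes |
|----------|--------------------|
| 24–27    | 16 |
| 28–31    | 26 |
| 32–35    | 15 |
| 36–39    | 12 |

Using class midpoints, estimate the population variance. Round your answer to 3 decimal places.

16.541

Midpoints: 25.5, 29.5, 33.5, 37.5
n = 69, Σfm = 2127.5, mean = 30.8333
Σfm² = 66739.25
Σf(m − x̄)² = Σfm² − (Σfm)²/n = 66739.25 − 2127.5²/69 = 1141.3333
Population variance = 1141.3333 / 69 = 16.5411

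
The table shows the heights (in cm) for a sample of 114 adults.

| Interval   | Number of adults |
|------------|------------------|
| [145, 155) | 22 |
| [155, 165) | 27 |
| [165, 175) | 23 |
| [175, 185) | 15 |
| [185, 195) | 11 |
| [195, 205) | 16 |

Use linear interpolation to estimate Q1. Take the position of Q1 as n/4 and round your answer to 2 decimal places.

157.41

Cumulative frequencies: 22, 49, 72, 87, 98, 114
n = 114; position = n/4 = 28.5.
This falls in the class [155, 165): L = 155, F = 22, f = 27, h = 10.
Lower quartile ≈ 155 + ((28.5 − 22) / 27) × 10 = 157.4074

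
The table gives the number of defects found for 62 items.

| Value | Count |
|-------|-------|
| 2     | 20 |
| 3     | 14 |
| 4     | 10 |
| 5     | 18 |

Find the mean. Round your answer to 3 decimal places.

Values: 2, 3, 4, 5
Σfx = 20×2 + 14×3 + 10×4 + 18×5 = 212
n = Σf = 62
Mean = 212 / 62 = 3.4194

3.419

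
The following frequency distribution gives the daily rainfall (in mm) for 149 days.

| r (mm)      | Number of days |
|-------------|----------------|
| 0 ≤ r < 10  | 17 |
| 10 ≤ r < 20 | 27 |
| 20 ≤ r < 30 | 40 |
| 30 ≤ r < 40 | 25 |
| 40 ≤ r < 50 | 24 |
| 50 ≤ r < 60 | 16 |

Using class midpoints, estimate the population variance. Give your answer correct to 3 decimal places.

Midpoints: 5, 15, 25, 35, 45, 55
n = 149, Σfm = 4325, mean = 29.0268
Σfm² = 159125
Σf(m − x̄)² = Σfm² − (Σfm)²/n = 159125 − 4325²/149 = 33583.8926
Population variance = 33583.8926 / 149 = 225.3953

225.395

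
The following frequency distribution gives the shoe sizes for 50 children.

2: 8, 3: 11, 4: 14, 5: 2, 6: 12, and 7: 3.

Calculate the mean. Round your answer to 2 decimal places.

4.16

Values: 2, 3, 4, 5, 6, 7
Σfx = 8×2 + 11×3 + 14×4 + 2×5 + 12×6 + 3×7 = 208
n = Σf = 50
Mean = 208 / 50 = 4.1600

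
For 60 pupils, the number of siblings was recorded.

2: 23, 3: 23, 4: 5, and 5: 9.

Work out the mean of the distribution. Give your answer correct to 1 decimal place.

3.0

Values: 2, 3, 4, 5
Σfx = 23×2 + 23×3 + 5×4 + 9×5 = 180
n = Σf = 60
Mean = 180 / 60 = 3.0000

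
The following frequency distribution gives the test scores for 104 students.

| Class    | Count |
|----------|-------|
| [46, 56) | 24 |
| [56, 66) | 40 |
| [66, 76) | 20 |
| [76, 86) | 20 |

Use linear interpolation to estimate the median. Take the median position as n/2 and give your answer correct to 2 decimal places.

63.00

Cumulative frequencies: 24, 64, 84, 104
n = 104; position = n/2 = 52.
This falls in the class [56, 66): L = 56, F = 24, f = 40, h = 10.
Median ≈ 56 + ((52 − 24) / 40) × 10 = 63.0000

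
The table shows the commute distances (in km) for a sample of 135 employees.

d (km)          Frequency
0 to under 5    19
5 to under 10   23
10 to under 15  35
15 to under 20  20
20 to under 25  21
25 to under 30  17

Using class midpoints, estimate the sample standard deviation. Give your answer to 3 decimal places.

Midpoints: 2.5, 7.5, 12.5, 17.5, 22.5, 27.5
n = 135, Σfm = 1947.5, mean = 14.4259
Σfm² = 36493.75
Σf(m − x̄)² = Σfm² − (Σfm)²/n = 36493.75 − 1947.5²/135 = 8399.2593
Sample variance = 8399.2593 / 134 = 62.6810
Standard deviation = √62.6810 = 7.9171

7.917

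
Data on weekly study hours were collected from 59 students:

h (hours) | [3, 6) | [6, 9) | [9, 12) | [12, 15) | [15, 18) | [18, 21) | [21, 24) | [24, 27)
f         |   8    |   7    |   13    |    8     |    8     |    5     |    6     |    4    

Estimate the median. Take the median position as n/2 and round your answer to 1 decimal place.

12.6

Cumulative frequencies: 8, 15, 28, 36, 44, 49, 55, 59
n = 59; position = n/2 = 29.5.
This falls in the class [12, 15): L = 12, F = 28, f = 8, h = 3.
Median ≈ 12 + ((29.5 − 28) / 8) × 3 = 12.5625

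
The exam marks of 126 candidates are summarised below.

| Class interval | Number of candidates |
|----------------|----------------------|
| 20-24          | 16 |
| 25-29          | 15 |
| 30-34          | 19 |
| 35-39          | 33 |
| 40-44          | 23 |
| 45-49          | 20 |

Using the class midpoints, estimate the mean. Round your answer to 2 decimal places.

35.65

Midpoints: 22, 27, 32, 37, 42, 47
Σfm = 16×22 + 15×27 + 19×32 + 33×37 + 23×42 + 20×47 = 4492
n = Σf = 126
Mean = 4492 / 126 = 35.6508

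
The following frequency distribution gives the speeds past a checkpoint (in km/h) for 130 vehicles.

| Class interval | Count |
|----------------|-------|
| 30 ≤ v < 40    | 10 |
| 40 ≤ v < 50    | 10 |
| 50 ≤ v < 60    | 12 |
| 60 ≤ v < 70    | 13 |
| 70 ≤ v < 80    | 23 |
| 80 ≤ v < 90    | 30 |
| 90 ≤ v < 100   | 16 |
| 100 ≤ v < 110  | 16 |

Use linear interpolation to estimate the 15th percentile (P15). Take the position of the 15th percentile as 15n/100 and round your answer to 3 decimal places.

49.500

Cumulative frequencies: 10, 20, 32, 45, 68, 98, 114, 130
n = 130; position = 15n/100 = 19.5.
This falls in the class 40 ≤ v < 50: L = 40, F = 10, f = 10, h = 10.
15th percentile ≈ 40 + ((19.5 − 10) / 10) × 10 = 49.5000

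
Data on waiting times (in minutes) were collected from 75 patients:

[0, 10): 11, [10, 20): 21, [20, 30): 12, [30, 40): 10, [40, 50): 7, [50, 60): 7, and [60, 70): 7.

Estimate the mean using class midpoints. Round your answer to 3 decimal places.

Midpoints: 5, 15, 25, 35, 45, 55, 65
Σfm = 11×5 + 21×15 + 12×25 + 10×35 + 7×45 + 7×55 + 7×65 = 2175
n = Σf = 75
Mean = 2175 / 75 = 29.0000

29.000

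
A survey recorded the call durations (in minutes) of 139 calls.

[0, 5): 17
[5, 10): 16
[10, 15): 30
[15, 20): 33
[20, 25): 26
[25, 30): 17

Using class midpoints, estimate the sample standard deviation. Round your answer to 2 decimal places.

Midpoints: 2.5, 7.5, 12.5, 17.5, 22.5, 27.5
n = 139, Σfm = 2167.5, mean = 15.5935
Σfm² = 41818.75
Σf(m − x̄)² = Σfm² − (Σfm)²/n = 41818.75 − 2167.5²/139 = 8019.7842
Sample variance = 8019.7842 / 138 = 58.1144
Standard deviation = √58.1144 = 7.6233

7.62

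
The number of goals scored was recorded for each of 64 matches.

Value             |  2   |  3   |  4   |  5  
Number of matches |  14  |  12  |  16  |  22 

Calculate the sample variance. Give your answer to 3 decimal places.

1.348

Values: 2, 3, 4, 5
n = 64, Σfx = 238, mean = 3.7188
Σfx² = 970
Σf(x − x̄)² = Σfx² − (Σfx)²/n = 970 − 238²/64 = 84.9375
Sample variance = 84.9375 / 63 = 1.3482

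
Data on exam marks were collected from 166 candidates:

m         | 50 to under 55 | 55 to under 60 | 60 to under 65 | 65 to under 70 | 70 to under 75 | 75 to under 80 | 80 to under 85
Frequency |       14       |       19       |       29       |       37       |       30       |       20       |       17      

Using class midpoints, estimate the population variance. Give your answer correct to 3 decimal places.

74.267

Midpoints: 52.5, 57.5, 62.5, 67.5, 72.5, 77.5, 82.5
n = 166, Σfm = 11265, mean = 67.8614
Σfm² = 776787.5
Σf(m − x̄)² = Σfm² − (Σfm)²/n = 776787.5 − 11265²/166 = 12328.3133
Population variance = 12328.3133 / 166 = 74.2669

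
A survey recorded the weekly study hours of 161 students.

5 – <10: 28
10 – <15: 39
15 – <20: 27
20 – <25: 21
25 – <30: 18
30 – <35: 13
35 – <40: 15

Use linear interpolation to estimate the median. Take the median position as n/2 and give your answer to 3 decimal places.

Cumulative frequencies: 28, 67, 94, 115, 133, 146, 161
n = 161; position = n/2 = 80.5.
This falls in the class 15 – <20: L = 15, F = 67, f = 27, h = 5.
Median ≈ 15 + ((80.5 − 67) / 27) × 5 = 17.5000

17.500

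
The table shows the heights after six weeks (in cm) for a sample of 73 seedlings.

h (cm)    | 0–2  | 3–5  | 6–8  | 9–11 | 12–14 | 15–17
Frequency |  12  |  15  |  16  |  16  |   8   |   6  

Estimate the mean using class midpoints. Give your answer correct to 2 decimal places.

7.45

Midpoints: 1, 4, 7, 10, 13, 16
Σfm = 12×1 + 15×4 + 16×7 + 16×10 + 8×13 + 6×16 = 544
n = Σf = 73
Mean = 544 / 73 = 7.4521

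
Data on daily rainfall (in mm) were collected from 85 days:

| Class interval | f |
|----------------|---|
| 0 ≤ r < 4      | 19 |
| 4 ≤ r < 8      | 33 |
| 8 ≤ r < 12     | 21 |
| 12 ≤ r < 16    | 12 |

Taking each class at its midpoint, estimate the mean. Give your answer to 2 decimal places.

Midpoints: 2, 6, 10, 14
Σfm = 19×2 + 33×6 + 21×10 + 12×14 = 614
n = Σf = 85
Mean = 614 / 85 = 7.2235

7.22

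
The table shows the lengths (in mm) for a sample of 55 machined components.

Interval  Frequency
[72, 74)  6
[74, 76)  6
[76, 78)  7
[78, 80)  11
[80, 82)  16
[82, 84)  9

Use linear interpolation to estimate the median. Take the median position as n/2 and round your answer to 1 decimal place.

79.5

Cumulative frequencies: 6, 12, 19, 30, 46, 55
n = 55; position = n/2 = 27.5.
This falls in the class [78, 80): L = 78, F = 19, f = 11, h = 2.
Median ≈ 78 + ((27.5 − 19) / 11) × 2 = 79.5455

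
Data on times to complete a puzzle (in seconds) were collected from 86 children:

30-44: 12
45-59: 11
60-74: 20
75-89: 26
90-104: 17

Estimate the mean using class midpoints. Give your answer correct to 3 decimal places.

Midpoints: 37, 52, 67, 82, 97
Σfm = 12×37 + 11×52 + 20×67 + 26×82 + 17×97 = 6137
n = Σf = 86
Mean = 6137 / 86 = 71.3605

71.360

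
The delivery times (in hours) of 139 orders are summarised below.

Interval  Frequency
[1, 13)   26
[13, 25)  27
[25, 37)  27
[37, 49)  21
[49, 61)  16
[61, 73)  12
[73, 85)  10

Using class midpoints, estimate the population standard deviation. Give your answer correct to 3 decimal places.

Midpoints: 7, 19, 31, 43, 55, 67, 79
n = 139, Σfm = 4909, mean = 35.3165
Σfm² = 240475
Σf(m − x̄)² = Σfm² − (Σfm)²/n = 240475 − 4909²/139 = 67106.0719
Population variance = 67106.0719 / 139 = 482.7775
Standard deviation = √482.7775 = 21.9722

21.972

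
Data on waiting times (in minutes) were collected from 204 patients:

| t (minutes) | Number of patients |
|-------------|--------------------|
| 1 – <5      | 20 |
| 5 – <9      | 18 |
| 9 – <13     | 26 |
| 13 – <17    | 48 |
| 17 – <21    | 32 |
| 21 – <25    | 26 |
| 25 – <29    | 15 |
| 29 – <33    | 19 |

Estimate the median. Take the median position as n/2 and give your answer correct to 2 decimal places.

Cumulative frequencies: 20, 38, 64, 112, 144, 170, 185, 204
n = 204; position = n/2 = 102.
This falls in the class 13 – <17: L = 13, F = 64, f = 48, h = 4.
Median ≈ 13 + ((102 − 64) / 48) × 4 = 16.1667

16.17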